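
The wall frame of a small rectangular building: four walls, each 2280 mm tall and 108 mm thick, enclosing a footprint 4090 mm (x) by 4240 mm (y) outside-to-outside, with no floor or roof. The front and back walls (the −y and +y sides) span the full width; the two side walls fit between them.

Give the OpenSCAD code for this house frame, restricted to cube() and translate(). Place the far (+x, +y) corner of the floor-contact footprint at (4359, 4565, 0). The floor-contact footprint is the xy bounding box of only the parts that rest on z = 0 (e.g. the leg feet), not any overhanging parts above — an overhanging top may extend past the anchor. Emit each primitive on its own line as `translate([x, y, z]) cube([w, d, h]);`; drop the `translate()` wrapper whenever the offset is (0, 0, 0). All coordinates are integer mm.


translate([269, 325, 0]) cube([4090, 108, 2280]);
translate([269, 4457, 0]) cube([4090, 108, 2280]);
translate([269, 433, 0]) cube([108, 4024, 2280]);
translate([4251, 433, 0]) cube([108, 4024, 2280]);


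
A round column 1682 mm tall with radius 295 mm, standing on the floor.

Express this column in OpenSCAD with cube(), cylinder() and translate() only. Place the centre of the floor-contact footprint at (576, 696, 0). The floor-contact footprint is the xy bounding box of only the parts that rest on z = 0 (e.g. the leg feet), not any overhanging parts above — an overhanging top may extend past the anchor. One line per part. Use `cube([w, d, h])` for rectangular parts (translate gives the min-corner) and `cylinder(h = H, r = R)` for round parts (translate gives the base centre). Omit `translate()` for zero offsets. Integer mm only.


translate([576, 696, 0]) cylinder(h = 1682, r = 295);


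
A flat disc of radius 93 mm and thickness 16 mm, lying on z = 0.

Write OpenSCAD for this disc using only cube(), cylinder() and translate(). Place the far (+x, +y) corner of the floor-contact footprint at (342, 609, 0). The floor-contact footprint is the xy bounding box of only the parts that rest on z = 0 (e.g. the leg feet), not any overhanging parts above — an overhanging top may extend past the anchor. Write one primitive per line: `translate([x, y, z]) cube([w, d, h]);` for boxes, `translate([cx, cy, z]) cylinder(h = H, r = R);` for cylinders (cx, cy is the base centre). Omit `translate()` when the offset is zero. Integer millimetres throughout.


translate([249, 516, 0]) cylinder(h = 16, r = 93);


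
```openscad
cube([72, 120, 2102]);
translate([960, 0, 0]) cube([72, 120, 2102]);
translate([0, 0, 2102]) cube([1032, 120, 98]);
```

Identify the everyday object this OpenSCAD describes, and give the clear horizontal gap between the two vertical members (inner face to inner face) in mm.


A door frame. The clear opening width is 888 mm.

Two 2102 mm tall posts with a header on top — a door frame. The left jamb is 72 mm wide at x = 0; the right jamb starts at x = 960. The clear opening is 960 − 72 = 888 mm.


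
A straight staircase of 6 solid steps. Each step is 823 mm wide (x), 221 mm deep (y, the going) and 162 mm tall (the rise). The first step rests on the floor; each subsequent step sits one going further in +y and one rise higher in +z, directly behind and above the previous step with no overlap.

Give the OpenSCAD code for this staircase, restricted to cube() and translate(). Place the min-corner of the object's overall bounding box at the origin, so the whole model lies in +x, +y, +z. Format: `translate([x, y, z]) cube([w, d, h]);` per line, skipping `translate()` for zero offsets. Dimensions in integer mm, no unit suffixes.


cube([823, 221, 162]);
translate([0, 221, 162]) cube([823, 221, 162]);
translate([0, 442, 324]) cube([823, 221, 162]);
translate([0, 663, 486]) cube([823, 221, 162]);
translate([0, 884, 648]) cube([823, 221, 162]);
translate([0, 1105, 810]) cube([823, 221, 162]);


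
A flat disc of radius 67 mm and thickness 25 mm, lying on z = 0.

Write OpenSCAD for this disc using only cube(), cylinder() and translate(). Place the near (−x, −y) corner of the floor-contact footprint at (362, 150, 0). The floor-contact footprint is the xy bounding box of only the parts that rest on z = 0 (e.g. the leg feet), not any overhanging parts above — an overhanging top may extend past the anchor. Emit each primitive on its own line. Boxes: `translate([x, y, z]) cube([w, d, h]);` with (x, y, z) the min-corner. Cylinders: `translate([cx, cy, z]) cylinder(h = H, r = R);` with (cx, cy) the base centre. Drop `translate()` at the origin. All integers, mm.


translate([429, 217, 0]) cylinder(h = 25, r = 67);


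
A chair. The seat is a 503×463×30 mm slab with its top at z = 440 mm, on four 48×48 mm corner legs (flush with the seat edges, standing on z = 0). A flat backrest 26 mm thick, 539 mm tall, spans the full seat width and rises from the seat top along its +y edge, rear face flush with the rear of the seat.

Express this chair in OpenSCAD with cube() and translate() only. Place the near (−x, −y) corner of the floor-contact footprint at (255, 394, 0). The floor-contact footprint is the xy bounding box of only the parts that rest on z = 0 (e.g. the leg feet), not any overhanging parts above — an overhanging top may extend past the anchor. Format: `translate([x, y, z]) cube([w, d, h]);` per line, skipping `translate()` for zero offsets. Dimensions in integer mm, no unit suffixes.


translate([255, 394, 410]) cube([503, 463, 30]);
translate([255, 394, 0]) cube([48, 48, 410]);
translate([710, 394, 0]) cube([48, 48, 410]);
translate([255, 809, 0]) cube([48, 48, 410]);
translate([710, 809, 0]) cube([48, 48, 410]);
translate([255, 831, 440]) cube([503, 26, 539]);


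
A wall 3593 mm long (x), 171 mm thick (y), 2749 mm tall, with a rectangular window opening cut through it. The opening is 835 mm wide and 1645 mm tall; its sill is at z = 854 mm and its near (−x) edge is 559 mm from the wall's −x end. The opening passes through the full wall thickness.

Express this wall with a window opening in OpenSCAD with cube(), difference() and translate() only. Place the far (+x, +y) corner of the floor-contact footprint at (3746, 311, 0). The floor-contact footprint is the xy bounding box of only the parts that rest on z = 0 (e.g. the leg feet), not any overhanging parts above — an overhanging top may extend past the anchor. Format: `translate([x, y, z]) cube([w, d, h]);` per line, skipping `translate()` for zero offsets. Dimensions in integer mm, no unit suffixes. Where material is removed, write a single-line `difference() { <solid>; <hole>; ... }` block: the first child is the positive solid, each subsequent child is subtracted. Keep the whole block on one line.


difference() { translate([153, 140, 0]) cube([3593, 171, 2749]); translate([712, 140, 854]) cube([835, 171, 1645]); }


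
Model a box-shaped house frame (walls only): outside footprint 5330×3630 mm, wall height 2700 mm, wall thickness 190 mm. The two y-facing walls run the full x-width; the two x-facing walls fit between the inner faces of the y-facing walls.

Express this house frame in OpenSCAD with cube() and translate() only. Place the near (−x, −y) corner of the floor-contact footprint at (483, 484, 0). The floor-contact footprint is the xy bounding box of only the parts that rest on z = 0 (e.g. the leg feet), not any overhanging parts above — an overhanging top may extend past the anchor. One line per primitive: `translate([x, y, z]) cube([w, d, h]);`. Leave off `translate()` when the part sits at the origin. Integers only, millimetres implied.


translate([483, 484, 0]) cube([5330, 190, 2700]);
translate([483, 3924, 0]) cube([5330, 190, 2700]);
translate([483, 674, 0]) cube([190, 3250, 2700]);
translate([5623, 674, 0]) cube([190, 3250, 2700]);


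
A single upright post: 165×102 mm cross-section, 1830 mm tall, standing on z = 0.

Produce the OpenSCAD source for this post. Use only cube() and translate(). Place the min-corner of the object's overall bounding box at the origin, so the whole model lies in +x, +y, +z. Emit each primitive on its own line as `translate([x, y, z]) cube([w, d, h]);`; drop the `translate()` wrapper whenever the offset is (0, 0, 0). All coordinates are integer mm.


cube([165, 102, 1830]);


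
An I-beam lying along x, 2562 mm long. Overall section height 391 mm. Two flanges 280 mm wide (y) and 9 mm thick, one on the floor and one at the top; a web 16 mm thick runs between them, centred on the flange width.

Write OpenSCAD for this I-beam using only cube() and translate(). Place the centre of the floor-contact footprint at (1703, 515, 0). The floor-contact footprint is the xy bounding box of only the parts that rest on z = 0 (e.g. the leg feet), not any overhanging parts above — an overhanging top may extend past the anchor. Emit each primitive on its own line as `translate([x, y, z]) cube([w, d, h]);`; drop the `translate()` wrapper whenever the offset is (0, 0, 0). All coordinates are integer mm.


translate([422, 375, 0]) cube([2562, 280, 9]);
translate([422, 507, 9]) cube([2562, 16, 373]);
translate([422, 375, 382]) cube([2562, 280, 9]);


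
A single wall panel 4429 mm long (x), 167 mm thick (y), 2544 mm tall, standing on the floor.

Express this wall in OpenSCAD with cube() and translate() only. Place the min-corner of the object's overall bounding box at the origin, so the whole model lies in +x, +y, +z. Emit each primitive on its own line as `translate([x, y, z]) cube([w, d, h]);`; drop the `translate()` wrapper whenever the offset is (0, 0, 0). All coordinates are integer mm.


cube([4429, 167, 2544]);


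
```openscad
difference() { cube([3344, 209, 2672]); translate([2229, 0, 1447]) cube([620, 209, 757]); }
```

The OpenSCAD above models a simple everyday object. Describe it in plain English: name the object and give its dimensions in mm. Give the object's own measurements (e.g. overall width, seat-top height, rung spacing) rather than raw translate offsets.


A wall 3344 mm long (x), 209 mm thick (y), 2672 mm tall, with a rectangular window opening cut through it. The opening is 620 mm wide and 757 mm tall; its sill is at z = 1447 mm and its near (−x) edge is 2229 mm from the wall's −x end. The opening passes through the full wall thickness.


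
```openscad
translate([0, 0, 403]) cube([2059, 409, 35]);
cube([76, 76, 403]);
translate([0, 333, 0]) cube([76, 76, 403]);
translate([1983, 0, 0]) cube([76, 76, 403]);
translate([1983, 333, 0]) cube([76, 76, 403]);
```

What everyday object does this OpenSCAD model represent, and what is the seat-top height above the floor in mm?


A bench. The seat-top height is 438 mm.

A long slab on four corner posts — a bench. The slab sits at z = 403 with thickness 35, so the top is 403 + 35 = 438 mm.


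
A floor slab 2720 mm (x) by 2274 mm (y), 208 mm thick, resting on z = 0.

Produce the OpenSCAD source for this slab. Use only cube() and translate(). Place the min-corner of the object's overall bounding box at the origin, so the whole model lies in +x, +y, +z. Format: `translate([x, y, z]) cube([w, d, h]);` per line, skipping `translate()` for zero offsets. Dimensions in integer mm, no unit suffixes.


cube([2720, 2274, 208]);


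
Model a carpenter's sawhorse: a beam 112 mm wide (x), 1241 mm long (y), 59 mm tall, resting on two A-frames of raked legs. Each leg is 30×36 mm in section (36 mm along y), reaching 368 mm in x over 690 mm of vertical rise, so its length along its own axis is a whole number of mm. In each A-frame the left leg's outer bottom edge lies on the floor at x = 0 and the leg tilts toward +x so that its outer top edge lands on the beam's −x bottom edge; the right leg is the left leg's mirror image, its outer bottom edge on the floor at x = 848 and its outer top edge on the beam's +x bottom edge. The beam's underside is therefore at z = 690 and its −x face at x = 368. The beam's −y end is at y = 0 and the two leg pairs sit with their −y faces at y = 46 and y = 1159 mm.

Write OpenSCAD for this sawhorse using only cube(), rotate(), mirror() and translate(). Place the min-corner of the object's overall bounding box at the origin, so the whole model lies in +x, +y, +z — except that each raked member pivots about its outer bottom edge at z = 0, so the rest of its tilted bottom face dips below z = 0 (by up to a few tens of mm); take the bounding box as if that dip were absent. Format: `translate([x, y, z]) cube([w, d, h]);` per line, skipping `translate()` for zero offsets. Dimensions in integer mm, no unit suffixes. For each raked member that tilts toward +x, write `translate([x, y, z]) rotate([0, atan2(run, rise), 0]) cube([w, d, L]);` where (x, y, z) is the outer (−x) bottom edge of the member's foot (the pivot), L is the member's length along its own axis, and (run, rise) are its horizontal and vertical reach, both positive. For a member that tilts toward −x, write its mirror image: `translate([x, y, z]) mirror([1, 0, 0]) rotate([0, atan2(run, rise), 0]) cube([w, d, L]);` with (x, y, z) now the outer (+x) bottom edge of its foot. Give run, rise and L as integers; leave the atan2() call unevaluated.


translate([368, 0, 690]) cube([112, 1241, 59]);
translate([0, 46, 0]) rotate([0, atan2(368, 690), 0]) cube([30, 36, 782]);
translate([848, 46, 0]) mirror([1, 0, 0]) rotate([0, atan2(368, 690), 0]) cube([30, 36, 782]);
translate([0, 1159, 0]) rotate([0, atan2(368, 690), 0]) cube([30, 36, 782]);
translate([848, 1159, 0]) mirror([1, 0, 0]) rotate([0, atan2(368, 690), 0]) cube([30, 36, 782]);


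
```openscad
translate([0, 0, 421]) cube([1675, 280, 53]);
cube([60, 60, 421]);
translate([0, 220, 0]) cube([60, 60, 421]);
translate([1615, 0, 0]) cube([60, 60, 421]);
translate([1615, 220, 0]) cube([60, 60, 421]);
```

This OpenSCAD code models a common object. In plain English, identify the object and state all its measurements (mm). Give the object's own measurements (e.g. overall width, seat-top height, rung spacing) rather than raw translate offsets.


A long wooden bench with a 1675 mm (x) × 280 mm (y) seat, 53 mm thick, its top surface 474 mm above the floor. Four 60 mm square legs at the seat corners, flush with the edges, run from z = 0 to the seat underside.


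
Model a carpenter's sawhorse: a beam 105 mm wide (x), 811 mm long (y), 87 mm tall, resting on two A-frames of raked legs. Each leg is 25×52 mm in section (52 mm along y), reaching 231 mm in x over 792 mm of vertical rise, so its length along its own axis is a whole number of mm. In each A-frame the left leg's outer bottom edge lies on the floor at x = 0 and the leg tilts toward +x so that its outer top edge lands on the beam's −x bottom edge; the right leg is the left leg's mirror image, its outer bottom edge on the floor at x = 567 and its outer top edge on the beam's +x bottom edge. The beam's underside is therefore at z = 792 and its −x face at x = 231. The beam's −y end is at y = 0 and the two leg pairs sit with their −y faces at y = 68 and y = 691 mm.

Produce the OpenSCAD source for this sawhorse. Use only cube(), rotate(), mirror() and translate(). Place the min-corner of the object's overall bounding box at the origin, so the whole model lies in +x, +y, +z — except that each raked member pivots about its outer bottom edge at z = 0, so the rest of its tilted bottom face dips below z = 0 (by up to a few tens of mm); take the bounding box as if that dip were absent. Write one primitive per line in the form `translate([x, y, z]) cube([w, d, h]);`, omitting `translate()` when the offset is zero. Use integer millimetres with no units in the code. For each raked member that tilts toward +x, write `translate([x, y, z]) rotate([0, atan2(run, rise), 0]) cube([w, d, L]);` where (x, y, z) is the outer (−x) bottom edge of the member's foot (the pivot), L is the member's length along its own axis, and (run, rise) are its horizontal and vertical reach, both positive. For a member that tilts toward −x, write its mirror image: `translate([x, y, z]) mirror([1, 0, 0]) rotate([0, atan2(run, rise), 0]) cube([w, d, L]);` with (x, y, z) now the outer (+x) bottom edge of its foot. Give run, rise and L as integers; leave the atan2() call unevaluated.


translate([231, 0, 792]) cube([105, 811, 87]);
translate([0, 68, 0]) rotate([0, atan2(231, 792), 0]) cube([25, 52, 825]);
translate([567, 68, 0]) mirror([1, 0, 0]) rotate([0, atan2(231, 792), 0]) cube([25, 52, 825]);
translate([0, 691, 0]) rotate([0, atan2(231, 792), 0]) cube([25, 52, 825]);
translate([567, 691, 0]) mirror([1, 0, 0]) rotate([0, atan2(231, 792), 0]) cube([25, 52, 825]);


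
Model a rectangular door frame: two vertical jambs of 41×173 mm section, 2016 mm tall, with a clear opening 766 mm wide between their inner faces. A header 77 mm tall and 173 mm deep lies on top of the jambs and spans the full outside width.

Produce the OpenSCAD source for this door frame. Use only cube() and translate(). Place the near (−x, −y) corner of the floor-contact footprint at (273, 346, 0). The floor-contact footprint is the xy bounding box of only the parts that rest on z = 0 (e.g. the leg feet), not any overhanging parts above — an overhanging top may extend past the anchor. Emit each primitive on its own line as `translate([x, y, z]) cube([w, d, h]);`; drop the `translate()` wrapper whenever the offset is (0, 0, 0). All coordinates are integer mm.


translate([273, 346, 0]) cube([41, 173, 2016]);
translate([1080, 346, 0]) cube([41, 173, 2016]);
translate([273, 346, 2016]) cube([848, 173, 77]);


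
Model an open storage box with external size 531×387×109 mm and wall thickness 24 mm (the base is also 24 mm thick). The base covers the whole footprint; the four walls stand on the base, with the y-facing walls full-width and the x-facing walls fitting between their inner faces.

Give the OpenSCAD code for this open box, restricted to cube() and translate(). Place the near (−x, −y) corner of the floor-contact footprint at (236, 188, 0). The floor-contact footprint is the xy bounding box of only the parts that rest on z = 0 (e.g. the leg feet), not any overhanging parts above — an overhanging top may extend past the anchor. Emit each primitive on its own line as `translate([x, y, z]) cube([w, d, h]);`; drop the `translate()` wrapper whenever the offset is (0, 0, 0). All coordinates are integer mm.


translate([236, 188, 0]) cube([531, 387, 24]);
translate([236, 188, 24]) cube([531, 24, 85]);
translate([236, 551, 24]) cube([531, 24, 85]);
translate([236, 212, 24]) cube([24, 339, 85]);
translate([743, 212, 24]) cube([24, 339, 85]);


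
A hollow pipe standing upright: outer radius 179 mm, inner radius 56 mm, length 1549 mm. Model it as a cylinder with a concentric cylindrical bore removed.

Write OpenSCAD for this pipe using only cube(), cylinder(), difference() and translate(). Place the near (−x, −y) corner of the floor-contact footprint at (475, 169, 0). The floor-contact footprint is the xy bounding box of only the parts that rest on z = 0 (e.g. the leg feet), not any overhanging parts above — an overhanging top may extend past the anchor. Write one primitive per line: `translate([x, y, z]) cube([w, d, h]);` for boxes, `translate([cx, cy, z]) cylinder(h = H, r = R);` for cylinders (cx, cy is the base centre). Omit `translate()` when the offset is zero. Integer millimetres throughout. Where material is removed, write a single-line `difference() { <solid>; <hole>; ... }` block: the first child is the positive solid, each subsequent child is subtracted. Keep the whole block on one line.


difference() { translate([654, 348, 0]) cylinder(h = 1549, r = 179); translate([654, 348, 0]) cylinder(h = 1549, r = 56); }


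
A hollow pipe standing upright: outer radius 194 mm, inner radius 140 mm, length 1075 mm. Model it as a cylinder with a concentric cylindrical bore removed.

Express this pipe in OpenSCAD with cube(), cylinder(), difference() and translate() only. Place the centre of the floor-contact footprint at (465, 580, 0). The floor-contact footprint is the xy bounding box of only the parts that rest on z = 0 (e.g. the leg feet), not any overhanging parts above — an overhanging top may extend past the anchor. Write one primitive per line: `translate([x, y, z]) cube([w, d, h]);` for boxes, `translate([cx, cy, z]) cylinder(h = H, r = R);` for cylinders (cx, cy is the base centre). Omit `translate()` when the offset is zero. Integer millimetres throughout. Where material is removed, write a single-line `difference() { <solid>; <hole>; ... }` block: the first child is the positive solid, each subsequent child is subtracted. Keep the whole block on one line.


difference() { translate([465, 580, 0]) cylinder(h = 1075, r = 194); translate([465, 580, 0]) cylinder(h = 1075, r = 140); }


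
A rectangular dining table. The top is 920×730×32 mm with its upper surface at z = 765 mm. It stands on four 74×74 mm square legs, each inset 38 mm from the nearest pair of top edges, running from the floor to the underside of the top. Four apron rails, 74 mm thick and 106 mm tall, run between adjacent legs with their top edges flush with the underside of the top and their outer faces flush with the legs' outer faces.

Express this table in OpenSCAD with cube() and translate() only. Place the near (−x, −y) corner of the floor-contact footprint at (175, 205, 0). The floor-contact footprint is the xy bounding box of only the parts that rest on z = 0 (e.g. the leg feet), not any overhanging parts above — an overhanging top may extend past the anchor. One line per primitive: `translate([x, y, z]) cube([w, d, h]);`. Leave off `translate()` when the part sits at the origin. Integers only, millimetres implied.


translate([137, 167, 733]) cube([920, 730, 32]);
translate([175, 205, 0]) cube([74, 74, 733]);
translate([945, 205, 0]) cube([74, 74, 733]);
translate([175, 785, 0]) cube([74, 74, 733]);
translate([945, 785, 0]) cube([74, 74, 733]);
translate([249, 205, 627]) cube([696, 74, 106]);
translate([249, 785, 627]) cube([696, 74, 106]);
translate([175, 279, 627]) cube([74, 506, 106]);
translate([945, 279, 627]) cube([74, 506, 106]);


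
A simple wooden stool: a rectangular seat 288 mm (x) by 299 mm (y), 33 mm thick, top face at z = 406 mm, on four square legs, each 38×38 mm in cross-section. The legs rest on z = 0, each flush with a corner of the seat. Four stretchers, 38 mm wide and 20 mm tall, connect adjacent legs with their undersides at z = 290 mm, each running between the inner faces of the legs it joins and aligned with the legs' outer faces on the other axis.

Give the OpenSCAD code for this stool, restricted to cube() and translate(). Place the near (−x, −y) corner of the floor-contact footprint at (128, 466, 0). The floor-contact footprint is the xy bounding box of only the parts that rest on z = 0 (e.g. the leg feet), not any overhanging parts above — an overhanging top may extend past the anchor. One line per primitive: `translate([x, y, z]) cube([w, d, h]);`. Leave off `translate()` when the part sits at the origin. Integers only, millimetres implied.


translate([128, 466, 373]) cube([288, 299, 33]);
translate([128, 466, 0]) cube([38, 38, 373]);
translate([378, 466, 0]) cube([38, 38, 373]);
translate([128, 727, 0]) cube([38, 38, 373]);
translate([378, 727, 0]) cube([38, 38, 373]);
translate([166, 466, 290]) cube([212, 38, 20]);
translate([166, 727, 290]) cube([212, 38, 20]);
translate([128, 504, 290]) cube([38, 223, 20]);
translate([378, 504, 290]) cube([38, 223, 20]);


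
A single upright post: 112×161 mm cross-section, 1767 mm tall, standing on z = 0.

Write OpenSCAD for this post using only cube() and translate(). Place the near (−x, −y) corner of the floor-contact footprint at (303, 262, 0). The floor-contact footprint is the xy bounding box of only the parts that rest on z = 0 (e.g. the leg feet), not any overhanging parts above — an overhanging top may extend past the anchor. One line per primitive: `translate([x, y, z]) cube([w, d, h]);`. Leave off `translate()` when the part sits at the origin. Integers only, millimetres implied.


translate([303, 262, 0]) cube([112, 161, 1767]);


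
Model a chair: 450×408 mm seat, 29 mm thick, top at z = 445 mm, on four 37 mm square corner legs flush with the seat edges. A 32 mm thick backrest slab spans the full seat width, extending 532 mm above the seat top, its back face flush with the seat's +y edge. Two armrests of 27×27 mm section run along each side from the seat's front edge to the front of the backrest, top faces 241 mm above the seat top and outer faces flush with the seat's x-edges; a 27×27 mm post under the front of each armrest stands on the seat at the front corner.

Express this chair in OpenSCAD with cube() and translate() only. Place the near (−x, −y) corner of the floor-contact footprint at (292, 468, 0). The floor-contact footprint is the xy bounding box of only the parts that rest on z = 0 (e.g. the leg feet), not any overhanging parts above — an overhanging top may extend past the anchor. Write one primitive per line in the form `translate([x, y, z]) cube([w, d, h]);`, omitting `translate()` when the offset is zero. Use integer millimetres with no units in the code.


translate([292, 468, 416]) cube([450, 408, 29]);
translate([292, 468, 0]) cube([37, 37, 416]);
translate([705, 468, 0]) cube([37, 37, 416]);
translate([292, 839, 0]) cube([37, 37, 416]);
translate([705, 839, 0]) cube([37, 37, 416]);
translate([292, 844, 445]) cube([450, 32, 532]);
translate([292, 468, 659]) cube([27, 376, 27]);
translate([715, 468, 659]) cube([27, 376, 27]);
translate([292, 468, 445]) cube([27, 27, 214]);
translate([715, 468, 445]) cube([27, 27, 214]);


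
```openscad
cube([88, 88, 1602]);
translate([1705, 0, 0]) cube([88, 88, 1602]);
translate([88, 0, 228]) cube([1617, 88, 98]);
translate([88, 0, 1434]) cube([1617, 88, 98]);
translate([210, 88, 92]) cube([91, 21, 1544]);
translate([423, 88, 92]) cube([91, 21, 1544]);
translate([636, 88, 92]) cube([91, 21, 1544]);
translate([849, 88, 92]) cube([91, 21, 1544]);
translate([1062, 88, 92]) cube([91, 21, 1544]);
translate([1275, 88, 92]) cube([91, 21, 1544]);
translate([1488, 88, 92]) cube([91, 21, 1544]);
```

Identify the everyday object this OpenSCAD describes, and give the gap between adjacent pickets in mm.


A fence section. The picket gap is 122 mm.

Two posts, two rails, 7 pickets — a fence section. Span 1617 mm holds 7 pickets of 91 mm with 8 equal gaps: ⌊(1617 − 7·91) / 8⌋ = 122 mm.


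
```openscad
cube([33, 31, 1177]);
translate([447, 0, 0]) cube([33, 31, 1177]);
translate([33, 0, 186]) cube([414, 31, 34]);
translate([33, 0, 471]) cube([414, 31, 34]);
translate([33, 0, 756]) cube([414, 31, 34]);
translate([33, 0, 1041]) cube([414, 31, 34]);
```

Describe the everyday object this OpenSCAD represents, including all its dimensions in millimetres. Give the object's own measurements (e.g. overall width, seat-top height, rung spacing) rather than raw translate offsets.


A straight ladder. Two 33×31 mm vertical rails, 1177 mm tall, stand 480 mm apart (outside-to-outside) with their front faces coplanar on the −y side. 4 rungs, each 31 mm deep and 34 mm tall, span between the inner faces of the rails, front faces flush with the rails. The lowest rung's underside is at z = 186 mm and rungs are spaced 285 mm apart (underside to underside).


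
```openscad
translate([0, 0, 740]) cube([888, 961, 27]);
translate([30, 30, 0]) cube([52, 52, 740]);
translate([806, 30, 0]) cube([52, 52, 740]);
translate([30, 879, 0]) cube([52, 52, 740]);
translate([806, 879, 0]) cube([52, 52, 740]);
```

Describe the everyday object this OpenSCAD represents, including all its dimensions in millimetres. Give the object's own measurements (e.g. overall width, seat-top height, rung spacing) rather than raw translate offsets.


A rectangular dining table. The top is 888×961×27 mm with its upper surface at z = 767 mm. It stands on four 52×52 mm square legs, each inset 30 mm from the nearest pair of top edges, running from the floor to the underside of the top.


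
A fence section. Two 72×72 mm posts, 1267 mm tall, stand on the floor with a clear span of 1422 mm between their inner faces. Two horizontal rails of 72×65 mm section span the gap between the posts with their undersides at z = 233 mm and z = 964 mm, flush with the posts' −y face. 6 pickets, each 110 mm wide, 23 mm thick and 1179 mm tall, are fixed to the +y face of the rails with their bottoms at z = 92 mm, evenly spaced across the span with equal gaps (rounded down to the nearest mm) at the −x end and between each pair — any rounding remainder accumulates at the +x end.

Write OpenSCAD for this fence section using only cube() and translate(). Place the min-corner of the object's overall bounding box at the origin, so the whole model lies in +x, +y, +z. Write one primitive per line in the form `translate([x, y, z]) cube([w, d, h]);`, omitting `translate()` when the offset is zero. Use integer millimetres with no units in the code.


cube([72, 72, 1267]);
translate([1494, 0, 0]) cube([72, 72, 1267]);
translate([72, 0, 233]) cube([1422, 72, 65]);
translate([72, 0, 964]) cube([1422, 72, 65]);
translate([180, 72, 92]) cube([110, 23, 1179]);
translate([398, 72, 92]) cube([110, 23, 1179]);
translate([616, 72, 92]) cube([110, 23, 1179]);
translate([834, 72, 92]) cube([110, 23, 1179]);
translate([1052, 72, 92]) cube([110, 23, 1179]);
translate([1270, 72, 92]) cube([110, 23, 1179]);


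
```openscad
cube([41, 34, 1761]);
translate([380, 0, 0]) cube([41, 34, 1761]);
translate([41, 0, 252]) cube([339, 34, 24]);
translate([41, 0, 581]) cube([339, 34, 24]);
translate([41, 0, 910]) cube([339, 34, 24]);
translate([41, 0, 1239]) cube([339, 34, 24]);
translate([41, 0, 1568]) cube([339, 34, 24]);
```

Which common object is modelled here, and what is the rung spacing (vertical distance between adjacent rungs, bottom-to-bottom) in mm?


A ladder. The rung spacing is 329 mm.

Two tall 41×34 posts with 5 short bars between them — a ladder. Adjacent rungs sit at z = 252 and z = 581, so the spacing is 581 − 252 = 329 mm.


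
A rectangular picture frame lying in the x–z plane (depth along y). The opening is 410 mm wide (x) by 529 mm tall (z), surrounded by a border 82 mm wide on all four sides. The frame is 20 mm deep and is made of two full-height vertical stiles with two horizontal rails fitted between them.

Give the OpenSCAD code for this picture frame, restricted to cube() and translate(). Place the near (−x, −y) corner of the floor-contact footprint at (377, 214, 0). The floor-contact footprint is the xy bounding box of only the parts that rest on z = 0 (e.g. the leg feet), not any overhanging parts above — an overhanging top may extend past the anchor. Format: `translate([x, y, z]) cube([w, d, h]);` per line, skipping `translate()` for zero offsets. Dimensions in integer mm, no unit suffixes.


translate([377, 214, 0]) cube([82, 20, 693]);
translate([869, 214, 0]) cube([82, 20, 693]);
translate([459, 214, 0]) cube([410, 20, 82]);
translate([459, 214, 611]) cube([410, 20, 82]);


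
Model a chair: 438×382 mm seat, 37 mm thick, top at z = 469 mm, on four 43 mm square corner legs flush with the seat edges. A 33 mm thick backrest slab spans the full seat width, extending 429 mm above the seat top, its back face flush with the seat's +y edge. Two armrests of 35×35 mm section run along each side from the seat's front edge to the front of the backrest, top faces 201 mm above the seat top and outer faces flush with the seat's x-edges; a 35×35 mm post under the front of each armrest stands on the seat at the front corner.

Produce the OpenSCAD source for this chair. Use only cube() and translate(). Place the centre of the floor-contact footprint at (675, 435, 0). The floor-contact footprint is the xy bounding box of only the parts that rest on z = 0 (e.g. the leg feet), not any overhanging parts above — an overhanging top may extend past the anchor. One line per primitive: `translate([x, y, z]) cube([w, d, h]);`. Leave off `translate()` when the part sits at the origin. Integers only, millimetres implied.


translate([456, 244, 432]) cube([438, 382, 37]);
translate([456, 244, 0]) cube([43, 43, 432]);
translate([851, 244, 0]) cube([43, 43, 432]);
translate([456, 583, 0]) cube([43, 43, 432]);
translate([851, 583, 0]) cube([43, 43, 432]);
translate([456, 593, 469]) cube([438, 33, 429]);
translate([456, 244, 635]) cube([35, 349, 35]);
translate([859, 244, 635]) cube([35, 349, 35]);
translate([456, 244, 469]) cube([35, 35, 166]);
translate([859, 244, 469]) cube([35, 35, 166]);


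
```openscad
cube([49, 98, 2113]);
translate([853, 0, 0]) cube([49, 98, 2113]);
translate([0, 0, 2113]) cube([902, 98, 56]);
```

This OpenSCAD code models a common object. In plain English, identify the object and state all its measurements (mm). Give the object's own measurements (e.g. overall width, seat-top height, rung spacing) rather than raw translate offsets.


A door frame. The clear opening is 804 mm wide and 2113 mm high. Two 49 mm wide jambs, 98 mm deep, stand either side of the opening from the floor to the top of the opening. A 56 mm thick head sits across the top of both jambs, spanning the full outside width of the frame.


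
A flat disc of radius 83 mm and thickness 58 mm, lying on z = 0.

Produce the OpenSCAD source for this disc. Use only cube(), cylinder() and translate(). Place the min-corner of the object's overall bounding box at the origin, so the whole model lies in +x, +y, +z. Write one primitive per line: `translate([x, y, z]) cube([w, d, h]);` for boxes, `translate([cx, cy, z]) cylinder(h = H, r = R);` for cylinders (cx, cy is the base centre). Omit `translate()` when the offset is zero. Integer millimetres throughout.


translate([83, 83, 0]) cylinder(h = 58, r = 83);


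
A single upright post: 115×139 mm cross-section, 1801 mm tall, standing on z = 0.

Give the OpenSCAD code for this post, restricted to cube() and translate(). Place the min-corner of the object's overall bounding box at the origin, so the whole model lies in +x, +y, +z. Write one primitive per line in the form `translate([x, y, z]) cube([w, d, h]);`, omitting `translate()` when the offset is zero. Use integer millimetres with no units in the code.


cube([115, 139, 1801]);


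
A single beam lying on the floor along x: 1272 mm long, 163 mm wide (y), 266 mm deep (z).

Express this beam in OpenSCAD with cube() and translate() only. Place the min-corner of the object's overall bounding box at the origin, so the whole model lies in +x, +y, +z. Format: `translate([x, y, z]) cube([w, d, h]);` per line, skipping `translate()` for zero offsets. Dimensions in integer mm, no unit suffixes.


cube([1272, 163, 266]);


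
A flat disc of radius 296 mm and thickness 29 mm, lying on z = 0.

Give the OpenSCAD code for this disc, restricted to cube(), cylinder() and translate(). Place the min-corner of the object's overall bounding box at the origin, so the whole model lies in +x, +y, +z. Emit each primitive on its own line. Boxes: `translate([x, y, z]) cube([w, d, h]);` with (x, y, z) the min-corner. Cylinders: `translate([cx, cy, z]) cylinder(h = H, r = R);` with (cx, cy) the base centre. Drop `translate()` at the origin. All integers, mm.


translate([296, 296, 0]) cylinder(h = 29, r = 296);


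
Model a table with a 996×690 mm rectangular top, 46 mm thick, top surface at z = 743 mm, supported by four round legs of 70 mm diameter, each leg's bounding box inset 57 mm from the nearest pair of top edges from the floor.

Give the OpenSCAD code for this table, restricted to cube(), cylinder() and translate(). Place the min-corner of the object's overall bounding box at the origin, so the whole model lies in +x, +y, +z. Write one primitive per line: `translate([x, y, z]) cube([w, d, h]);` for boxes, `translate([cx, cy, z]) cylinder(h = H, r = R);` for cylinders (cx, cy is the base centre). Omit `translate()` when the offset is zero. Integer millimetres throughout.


translate([0, 0, 697]) cube([996, 690, 46]);
translate([92, 92, 0]) cylinder(h = 697, r = 35);
translate([904, 92, 0]) cylinder(h = 697, r = 35);
translate([92, 598, 0]) cylinder(h = 697, r = 35);
translate([904, 598, 0]) cylinder(h = 697, r = 35);


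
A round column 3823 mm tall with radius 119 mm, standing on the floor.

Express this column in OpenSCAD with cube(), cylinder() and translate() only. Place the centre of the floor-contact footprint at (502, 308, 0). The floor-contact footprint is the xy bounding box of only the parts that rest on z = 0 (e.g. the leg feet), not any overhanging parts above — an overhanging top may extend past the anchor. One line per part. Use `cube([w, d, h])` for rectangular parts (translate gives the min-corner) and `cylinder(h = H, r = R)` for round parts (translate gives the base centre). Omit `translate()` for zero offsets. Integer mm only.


translate([502, 308, 0]) cylinder(h = 3823, r = 119);


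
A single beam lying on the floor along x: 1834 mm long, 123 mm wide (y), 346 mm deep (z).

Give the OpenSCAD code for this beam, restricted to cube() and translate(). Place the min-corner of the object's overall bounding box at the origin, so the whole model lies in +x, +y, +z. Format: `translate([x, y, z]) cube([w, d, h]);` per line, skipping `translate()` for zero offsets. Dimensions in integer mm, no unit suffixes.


cube([1834, 123, 346]);


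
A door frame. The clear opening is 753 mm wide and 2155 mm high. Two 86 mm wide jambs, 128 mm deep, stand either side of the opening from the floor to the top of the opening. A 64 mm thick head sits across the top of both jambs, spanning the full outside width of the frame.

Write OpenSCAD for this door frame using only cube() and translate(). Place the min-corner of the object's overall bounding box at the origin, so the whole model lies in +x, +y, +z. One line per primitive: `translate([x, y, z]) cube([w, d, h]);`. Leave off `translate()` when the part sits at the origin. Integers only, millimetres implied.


cube([86, 128, 2155]);
translate([839, 0, 0]) cube([86, 128, 2155]);
translate([0, 0, 2155]) cube([925, 128, 64]);


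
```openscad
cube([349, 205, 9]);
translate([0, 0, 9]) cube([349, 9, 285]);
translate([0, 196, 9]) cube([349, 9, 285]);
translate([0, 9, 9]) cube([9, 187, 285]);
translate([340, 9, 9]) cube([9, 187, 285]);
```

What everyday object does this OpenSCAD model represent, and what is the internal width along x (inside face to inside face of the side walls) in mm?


An open box. The internal width is 331 mm.

A 349×205 base slab with four walls standing on it — an open box. The base is 349 mm wide and the walls are 9 mm thick, so the internal width is 349 − 2 × 9 = 331 mm.


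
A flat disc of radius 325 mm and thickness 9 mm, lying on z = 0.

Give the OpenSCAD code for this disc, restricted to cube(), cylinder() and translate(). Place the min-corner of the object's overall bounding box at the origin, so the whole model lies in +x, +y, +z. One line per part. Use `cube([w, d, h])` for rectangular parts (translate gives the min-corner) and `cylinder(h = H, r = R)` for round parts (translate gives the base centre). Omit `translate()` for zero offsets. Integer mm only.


translate([325, 325, 0]) cylinder(h = 9, r = 325);


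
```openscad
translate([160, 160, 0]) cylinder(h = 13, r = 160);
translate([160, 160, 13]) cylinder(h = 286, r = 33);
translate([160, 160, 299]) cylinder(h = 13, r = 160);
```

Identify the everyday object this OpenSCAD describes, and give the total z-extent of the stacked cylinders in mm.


A spool. The overall height is 312 mm.

Three coaxial cylinders, large–small–large — a spool. Two 13 mm flanges and a 286 mm core give 13 + 286 + 13 = 312 mm.


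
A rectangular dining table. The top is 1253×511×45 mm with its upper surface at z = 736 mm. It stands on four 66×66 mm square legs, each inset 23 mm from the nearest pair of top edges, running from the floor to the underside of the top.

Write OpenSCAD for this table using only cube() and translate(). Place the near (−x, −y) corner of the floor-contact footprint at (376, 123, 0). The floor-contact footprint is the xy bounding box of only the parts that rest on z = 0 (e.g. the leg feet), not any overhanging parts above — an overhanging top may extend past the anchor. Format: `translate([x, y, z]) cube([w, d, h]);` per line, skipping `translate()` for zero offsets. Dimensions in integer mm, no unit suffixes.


translate([353, 100, 691]) cube([1253, 511, 45]);
translate([376, 123, 0]) cube([66, 66, 691]);
translate([1517, 123, 0]) cube([66, 66, 691]);
translate([376, 522, 0]) cube([66, 66, 691]);
translate([1517, 522, 0]) cube([66, 66, 691]);
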